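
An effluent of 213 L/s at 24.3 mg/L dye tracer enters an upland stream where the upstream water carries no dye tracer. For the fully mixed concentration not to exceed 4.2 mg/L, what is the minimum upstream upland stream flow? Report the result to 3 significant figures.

Set C_mix = 4.2: (Q·0 + 213.0·24.30) / (Q + 213.0) = 4.2
→ Q = 213.0·(24.30 − 4.2)/(4.2 − 0) = 1019 L/s.

1020 L/s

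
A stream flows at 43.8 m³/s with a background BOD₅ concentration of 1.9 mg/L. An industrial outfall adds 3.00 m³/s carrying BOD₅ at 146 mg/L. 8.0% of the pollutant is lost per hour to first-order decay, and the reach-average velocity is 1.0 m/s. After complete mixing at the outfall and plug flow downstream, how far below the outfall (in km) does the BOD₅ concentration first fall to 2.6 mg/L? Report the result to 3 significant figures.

After mixing, C = (43.80·1.900 + 3.000·146.0) / 46.80 = 521.2/46.80 = 11.14 mg/L.
8.0%/h lost → k = −ln(1 − 0.08) = 0.08338 h⁻¹.
Set 11.14·exp(−k·t) = 2.6 → t = ln(11.14/2.6)/k = 62810 s = 17.45 h.
Distance = v·t = 1.0·62810 = 62810 m = 62.81 km.

62.8 km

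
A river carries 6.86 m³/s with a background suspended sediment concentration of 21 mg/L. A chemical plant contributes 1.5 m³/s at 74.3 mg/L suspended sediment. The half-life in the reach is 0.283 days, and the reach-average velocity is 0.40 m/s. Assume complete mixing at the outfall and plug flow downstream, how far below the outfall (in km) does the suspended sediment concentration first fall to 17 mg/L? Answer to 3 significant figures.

8.28 km

Flow-weighted average: C = (6.860·21.00 + 1.500·74.30) / 8.360 = 255.5/8.360 = 30.56 mg/L.
Half-life 0.283 d → k = ln 2 / 0.283 = 2.449 d⁻¹.
Set 30.56·exp(−k·t) = 17 → t = ln(30.56/17)/k = 20690 s = 5.748 h.
Distance = v·t = 0.40·20690 = 8277 m = 8.277 km.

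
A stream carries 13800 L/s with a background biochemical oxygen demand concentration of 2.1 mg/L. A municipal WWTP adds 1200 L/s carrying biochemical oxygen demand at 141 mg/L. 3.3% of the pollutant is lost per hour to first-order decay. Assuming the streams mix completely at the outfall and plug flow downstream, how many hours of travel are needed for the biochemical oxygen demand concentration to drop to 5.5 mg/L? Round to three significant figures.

Mixed concentration C = ΣQC/ΣQ = (13800·2.100 + 1200·141.0) / 15000 = 198200/15000 = 13.21 mg/L.
3.3%/h lost → k = −ln(1 − 0.033) = 0.03356 h⁻¹.
13.21·exp(−k·t) = 5.5 → t = ln(13.21/5.5)/k = 94020 s = 26.12 h.

26.1 h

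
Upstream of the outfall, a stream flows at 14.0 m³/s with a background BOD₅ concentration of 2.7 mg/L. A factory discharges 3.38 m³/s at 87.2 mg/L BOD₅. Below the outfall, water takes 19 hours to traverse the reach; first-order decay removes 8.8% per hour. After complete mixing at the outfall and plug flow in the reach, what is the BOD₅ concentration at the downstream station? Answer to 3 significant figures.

Mass balance: C = (14.00·2.700 + 3.380·87.20) / 17.38 = 332.5/17.38 = 19.13 mg/L.
8.8%/h lost → k = −ln(1 − 0.088) = 0.09212 h⁻¹.
Decay over the reach: 19.13·exp(−kt) = 19.13·0.1737 = 3.324 mg/L.

3.32 mg/L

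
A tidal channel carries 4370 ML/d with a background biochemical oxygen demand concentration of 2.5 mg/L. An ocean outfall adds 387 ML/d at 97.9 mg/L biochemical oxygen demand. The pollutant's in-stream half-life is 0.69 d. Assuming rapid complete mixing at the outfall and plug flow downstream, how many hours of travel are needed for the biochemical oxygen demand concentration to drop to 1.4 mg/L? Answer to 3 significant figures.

47.6 h

After mixing, C = (4370·2.500 + 387.0·97.90) / 4757 = 48810/4757 = 10.26 mg/L.
Half-life 0.69 d → k = ln 2 / 0.69 = 1.005 d⁻¹.
10.26·exp(−k·t) = 1.4 → t = ln(10.26/1.4)/k = 171300 s = 47.59 h.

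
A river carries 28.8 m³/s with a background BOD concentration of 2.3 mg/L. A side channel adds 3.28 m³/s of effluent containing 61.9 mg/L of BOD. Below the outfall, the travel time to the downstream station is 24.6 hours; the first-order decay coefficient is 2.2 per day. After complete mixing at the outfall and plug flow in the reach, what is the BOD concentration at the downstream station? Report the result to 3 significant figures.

Conservation of mass: C = (28.80·2.300 + 3.280·61.90) / 32.08 = 269.3/32.08 = 8.394 mg/L.
After decay, C = 8.394 × e^(−kt) = 8.394 × 0.1049 = 0.8803 mg/L.

0.880 mg/L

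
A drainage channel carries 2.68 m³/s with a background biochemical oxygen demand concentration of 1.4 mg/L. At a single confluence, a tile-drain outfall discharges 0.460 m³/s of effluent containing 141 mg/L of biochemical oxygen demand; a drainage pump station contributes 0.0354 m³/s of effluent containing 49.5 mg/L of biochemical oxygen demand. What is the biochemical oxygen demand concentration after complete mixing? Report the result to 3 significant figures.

22.2 mg/L

Mass balance: C = (2.680·1.400 + 0.4600·141.0 + 0.03540·49.50) / 3.175 = 70.36/3.175 = 22.16 mg/L.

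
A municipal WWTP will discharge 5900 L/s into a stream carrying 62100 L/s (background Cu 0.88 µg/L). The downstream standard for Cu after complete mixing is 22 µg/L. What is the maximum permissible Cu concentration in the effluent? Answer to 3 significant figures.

244 µg/L

At the limit, (Qr·Cr + Qe·Cₑ)/(Qr + Qe) = 22:
Cₑ = (68000·22 − 62100·0.8800) / 5900 = 244.3 µg/L.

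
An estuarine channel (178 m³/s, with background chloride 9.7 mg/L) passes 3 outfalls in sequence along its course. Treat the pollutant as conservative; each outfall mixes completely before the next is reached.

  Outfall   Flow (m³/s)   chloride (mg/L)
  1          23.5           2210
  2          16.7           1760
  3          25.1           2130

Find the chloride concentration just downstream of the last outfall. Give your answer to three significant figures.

Outfall 1: combined Q = 201.5 m³/s; C = (178.0·9.700 + 23.50·2210)/201.5 = 266.3 mg/L.
Outfall 2: combined Q = 218.2 m³/s; C = (201.5·266.3 + 16.70·1760)/218.2 = 380.6 mg/L.
Outfall 3: combined Q = 243.3 m³/s; C = (218.2·380.6 + 25.10·2130)/243.3 = 561.1 mg/L.

561 mg/L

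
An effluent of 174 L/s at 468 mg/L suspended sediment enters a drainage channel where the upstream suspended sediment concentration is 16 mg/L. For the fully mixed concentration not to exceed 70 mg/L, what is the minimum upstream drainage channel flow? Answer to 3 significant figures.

1280 L/s

Set C_mix = 70: (Q·16.00 + 174.0·468.0) / (Q + 174.0) = 70
→ Q = 174.0·(468.0 − 70)/(70 − 16.00) = 1282 L/s.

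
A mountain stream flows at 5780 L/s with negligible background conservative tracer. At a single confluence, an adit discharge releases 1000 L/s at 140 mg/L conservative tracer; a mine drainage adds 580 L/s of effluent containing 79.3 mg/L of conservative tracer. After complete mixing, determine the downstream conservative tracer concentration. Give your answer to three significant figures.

Mass balance: C = (5780·0 + 1000·140.0 + 580.0·79.30) / 7360 = 186000/7360 = 25.27 mg/L.

25.3 mg/L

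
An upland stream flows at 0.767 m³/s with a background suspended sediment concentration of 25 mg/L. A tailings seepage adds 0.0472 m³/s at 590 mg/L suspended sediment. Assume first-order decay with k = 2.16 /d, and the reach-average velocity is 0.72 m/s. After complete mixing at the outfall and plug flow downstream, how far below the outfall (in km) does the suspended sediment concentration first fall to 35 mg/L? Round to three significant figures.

14.4 km

Mixed concentration C = ΣQC/ΣQ = (0.7670·25.00 + 0.04720·590.0) / 0.8142 = 47.02/0.8142 = 57.75 mg/L.
Set 57.75·exp(−k·t) = 35 → t = ln(57.75/35)/k = 20030 s = 5.565 h.
Distance = v·t = 0.72·20030 = 14420 m = 14.42 km.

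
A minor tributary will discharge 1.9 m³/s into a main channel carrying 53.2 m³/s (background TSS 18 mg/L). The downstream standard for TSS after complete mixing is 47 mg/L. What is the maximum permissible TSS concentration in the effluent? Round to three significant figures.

859 mg/L

At the limit, (Qr·Cr + Qe·Cₑ)/(Qr + Qe) = 47:
Cₑ = (55.10·47 − 53.20·18.00) / 1.900 = 859.0 mg/L.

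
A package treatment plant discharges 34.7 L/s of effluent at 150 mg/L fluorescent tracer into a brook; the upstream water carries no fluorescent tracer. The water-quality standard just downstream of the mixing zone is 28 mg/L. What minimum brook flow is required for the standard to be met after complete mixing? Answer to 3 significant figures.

151 L/s

Set C_mix = 28: (Q·0 + 34.70·150.0) / (Q + 34.70) = 28
→ Q = 34.70·(150.0 − 28)/(28 − 0) = 151.2 L/s.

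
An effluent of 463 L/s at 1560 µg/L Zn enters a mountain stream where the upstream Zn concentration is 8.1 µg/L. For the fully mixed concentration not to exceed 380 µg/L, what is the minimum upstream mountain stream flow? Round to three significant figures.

1470 L/s

Set C_mix = 380: (Q·8.100 + 463.0·1560) / (Q + 463.0) = 380
→ Q = 463.0·(1560 − 380)/(380 − 8.100) = 1469 L/s.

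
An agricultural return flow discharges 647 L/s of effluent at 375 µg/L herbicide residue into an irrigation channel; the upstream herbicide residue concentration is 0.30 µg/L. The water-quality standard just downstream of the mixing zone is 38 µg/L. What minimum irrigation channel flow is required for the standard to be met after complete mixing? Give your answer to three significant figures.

Set C_mix = 38: (Q·0.3000 + 647.0·375.0) / (Q + 647.0) = 38
→ Q = 647.0·(375.0 − 38)/(38 − 0.3000) = 5784 L/s.

5780 L/s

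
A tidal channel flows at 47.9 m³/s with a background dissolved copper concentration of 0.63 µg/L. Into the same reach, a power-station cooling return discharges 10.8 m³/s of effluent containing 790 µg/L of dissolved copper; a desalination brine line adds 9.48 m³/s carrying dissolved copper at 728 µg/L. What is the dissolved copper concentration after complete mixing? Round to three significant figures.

Conservation of mass: C = (47.90·0.6300 + 10.80·790.0 + 9.480·728.0) / 68.18 = 15460/68.18 = 226.8 µg/L.

227 µg/L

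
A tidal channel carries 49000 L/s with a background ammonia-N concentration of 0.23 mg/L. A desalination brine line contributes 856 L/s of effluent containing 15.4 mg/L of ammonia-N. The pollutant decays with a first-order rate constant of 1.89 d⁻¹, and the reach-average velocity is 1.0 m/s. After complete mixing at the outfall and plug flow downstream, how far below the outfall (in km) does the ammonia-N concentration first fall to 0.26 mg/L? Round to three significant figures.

29.0 km

Conservation of mass: C = (49000·0.2300 + 856.0·15.40) / 49860 = 24450/49860 = 0.4905 mg/L.
Set 0.4905·exp(−k·t) = 0.26 → t = ln(0.4905/0.26)/k = 29010 s = 8.059 h.
Distance = v·t = 1.0·29010 = 29010 m = 29.01 km.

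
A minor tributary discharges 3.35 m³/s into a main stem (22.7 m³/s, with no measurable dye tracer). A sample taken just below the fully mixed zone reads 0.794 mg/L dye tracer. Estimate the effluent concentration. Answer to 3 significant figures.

6.17 mg/L

Mass balance: 22.70·0 + 3.350·Cₑ = 26.05·0.7940
→ Cₑ = (26.05·0.7940 − 22.70·0) / 3.350 = 6.174 mg/L.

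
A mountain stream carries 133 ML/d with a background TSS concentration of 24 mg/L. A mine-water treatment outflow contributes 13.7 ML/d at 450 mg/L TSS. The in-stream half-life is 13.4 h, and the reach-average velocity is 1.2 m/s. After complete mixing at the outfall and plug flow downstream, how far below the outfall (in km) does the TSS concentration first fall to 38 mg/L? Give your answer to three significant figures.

43.3 km

Mixed concentration C = ΣQC/ΣQ = (133.0·24.00 + 13.70·450.0) / 146.7 = 9357/146.7 = 63.78 mg/L.
Half-life 13.4 h → k = ln 2 / 13.4 = 0.05173 h⁻¹ = 1.241 d⁻¹.
Set 63.78·exp(−k·t) = 38 → t = ln(63.78/38)/k = 36040 s = 10.01 h.
Distance = v·t = 1.2·36040 = 43250 m = 43.25 km.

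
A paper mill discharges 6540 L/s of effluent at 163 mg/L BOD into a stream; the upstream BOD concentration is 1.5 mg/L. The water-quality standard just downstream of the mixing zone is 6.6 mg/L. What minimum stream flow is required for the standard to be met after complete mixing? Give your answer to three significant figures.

201000 L/s

Set C_mix = 6.6: (Q·1.500 + 6540·163.0) / (Q + 6540) = 6.6
→ Q = 6540·(163.0 − 6.6)/(6.6 − 1.500) = 200600 L/s.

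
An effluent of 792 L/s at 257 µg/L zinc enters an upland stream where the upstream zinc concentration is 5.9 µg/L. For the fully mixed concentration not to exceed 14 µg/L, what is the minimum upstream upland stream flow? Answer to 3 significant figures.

23800 L/s

Set C_mix = 14: (Q·5.900 + 792.0·257.0) / (Q + 792.0) = 14
→ Q = 792.0·(257.0 − 14)/(14 − 5.900) = 23760 L/s.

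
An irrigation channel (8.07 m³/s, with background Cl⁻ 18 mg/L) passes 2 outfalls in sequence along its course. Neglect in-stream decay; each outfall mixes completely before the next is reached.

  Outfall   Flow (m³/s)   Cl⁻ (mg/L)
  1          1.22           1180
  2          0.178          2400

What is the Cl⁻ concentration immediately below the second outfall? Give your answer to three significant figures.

Outfall 1: combined Q = 9.290 m³/s; C = (8.070·18.00 + 1.220·1180)/9.290 = 170.6 mg/L.
Outfall 2: combined Q = 9.468 m³/s; C = (9.290·170.6 + 0.1780·2400)/9.468 = 212.5 mg/L.

213 mg/L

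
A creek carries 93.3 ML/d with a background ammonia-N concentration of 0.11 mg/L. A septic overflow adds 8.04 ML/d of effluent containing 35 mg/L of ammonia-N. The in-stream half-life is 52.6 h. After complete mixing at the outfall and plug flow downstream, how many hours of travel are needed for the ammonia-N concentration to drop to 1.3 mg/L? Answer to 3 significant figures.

Mass balance: C = (93.30·0.1100 + 8.040·35.00) / 101.3 = 291.7/101.3 = 2.878 mg/L.
Half-life 52.6 h → k = ln 2 / 52.6 = 0.01318 h⁻¹ = 0.3163 d⁻¹.
2.878·exp(−k·t) = 1.3 → t = ln(2.878/1.3)/k = 217100 s = 60.31 h.

60.3 h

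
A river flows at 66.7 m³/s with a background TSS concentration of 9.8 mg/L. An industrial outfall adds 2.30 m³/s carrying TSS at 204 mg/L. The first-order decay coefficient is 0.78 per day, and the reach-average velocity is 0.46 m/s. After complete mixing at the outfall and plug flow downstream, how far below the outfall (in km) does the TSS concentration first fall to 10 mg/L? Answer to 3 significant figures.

24.8 km

After mixing, C = (66.70·9.800 + 2.300·204.0) / 69.00 = 1123/69.00 = 16.27 mg/L.
Set 16.27·exp(−k·t) = 10 → t = ln(16.27/10)/k = 53940 s = 14.98 h.
Distance = v·t = 0.46·53940 = 24810 m = 24.81 km.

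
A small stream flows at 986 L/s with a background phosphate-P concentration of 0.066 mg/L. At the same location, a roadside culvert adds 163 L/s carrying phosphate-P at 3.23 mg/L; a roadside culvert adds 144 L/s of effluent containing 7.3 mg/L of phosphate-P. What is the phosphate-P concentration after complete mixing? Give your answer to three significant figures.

1.27 mg/L

Mass balance: C = (986.0·0.06600 + 163.0·3.230 + 144.0·7.300) / 1293 = 1643/1293 = 1.271 mg/L.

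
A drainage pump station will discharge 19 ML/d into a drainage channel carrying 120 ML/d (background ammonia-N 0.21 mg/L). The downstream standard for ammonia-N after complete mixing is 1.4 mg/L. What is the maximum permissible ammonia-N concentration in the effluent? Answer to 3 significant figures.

8.92 mg/L

At the limit, (Qr·Cr + Qe·Cₑ)/(Qr + Qe) = 1.4:
Cₑ = (139.0·1.4 − 120.0·0.2100) / 19.00 = 8.916 mg/L.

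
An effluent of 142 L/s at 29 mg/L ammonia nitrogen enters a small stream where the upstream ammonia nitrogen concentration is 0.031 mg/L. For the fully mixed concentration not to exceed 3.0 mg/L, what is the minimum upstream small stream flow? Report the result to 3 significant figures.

Set C_mix = 3.0: (Q·0.03100 + 142.0·29.00) / (Q + 142.0) = 3.0
→ Q = 142.0·(29.00 − 3.0)/(3.0 − 0.03100) = 1244 L/s.

1240 L/s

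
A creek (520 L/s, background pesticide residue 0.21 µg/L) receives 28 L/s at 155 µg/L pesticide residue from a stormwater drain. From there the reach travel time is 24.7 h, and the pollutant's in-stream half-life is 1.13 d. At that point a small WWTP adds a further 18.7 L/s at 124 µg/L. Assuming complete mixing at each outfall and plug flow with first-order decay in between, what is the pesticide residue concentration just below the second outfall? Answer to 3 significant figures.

8.27 µg/L

Mass balance: C = (520.0·0.2100 + 28.00·155.0) / 548.0 = 4449/548.0 = 8.119 µg/L; combined flow 548.0 L/s.
Half-life 1.13 d → k = ln 2 / 1.13 = 0.6134 d⁻¹.
Decay over the reach: 8.119·exp(−kt) = 8.119·0.5319 = 4.319 µg/L.
Second outfall: C = (548.0·4.319 + 18.70·124.0)/566.7 = 8.268 µg/L.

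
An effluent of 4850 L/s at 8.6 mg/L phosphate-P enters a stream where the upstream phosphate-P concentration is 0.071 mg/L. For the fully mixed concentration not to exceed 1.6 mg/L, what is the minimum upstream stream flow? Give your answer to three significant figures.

Set C_mix = 1.6: (Q·0.07100 + 4850·8.600) / (Q + 4850) = 1.6
→ Q = 4850·(8.600 − 1.6)/(1.6 − 0.07100) = 22200 L/s.

22200 L/s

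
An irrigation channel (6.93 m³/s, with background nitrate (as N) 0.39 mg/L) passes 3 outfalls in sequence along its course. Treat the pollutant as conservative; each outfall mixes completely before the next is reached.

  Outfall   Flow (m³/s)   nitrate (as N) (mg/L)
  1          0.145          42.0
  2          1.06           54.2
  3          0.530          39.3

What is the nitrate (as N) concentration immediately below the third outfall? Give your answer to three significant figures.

Below outfall 1: Q → 7.075 m³/s, C = (6.930·0.3900 + 0.1450·42.00)/7.075 = 1.243 mg/L.
Below outfall 2: Q → 8.135 m³/s, C = (7.075·1.243 + 1.060·54.20)/8.135 = 8.143 mg/L.
Below outfall 3: Q → 8.665 m³/s, C = (8.135·8.143 + 0.5300·39.30)/8.665 = 10.05 mg/L.

10.0 mg/L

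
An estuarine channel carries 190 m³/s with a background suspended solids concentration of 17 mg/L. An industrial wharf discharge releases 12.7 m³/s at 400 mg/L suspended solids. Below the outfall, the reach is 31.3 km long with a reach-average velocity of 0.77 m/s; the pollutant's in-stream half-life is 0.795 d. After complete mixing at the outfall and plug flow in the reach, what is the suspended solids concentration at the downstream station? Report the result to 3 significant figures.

27.2 mg/L

Mixed concentration C = ΣQC/ΣQ = (190.0·17.00 + 12.70·400.0) / 202.7 = 8310/202.7 = 41.00 mg/L.
Travel time t = 31.3·1000 / 0.77 = 40650 s = 11.29 h.
Half-life 0.795 d → k = ln 2 / 0.795 = 0.8719 d⁻¹.
After decay, C = 41.00 × e^(−kt) = 41.00 × 0.6635 = 27.20 mg/L.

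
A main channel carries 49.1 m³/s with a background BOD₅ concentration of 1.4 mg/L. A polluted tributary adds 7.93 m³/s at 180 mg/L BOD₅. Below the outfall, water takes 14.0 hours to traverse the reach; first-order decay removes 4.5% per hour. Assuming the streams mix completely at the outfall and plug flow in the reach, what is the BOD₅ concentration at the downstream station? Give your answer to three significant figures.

Mass balance: C = (49.10·1.400 + 7.930·180.0) / 57.03 = 1496/57.03 = 26.23 mg/L.
4.5%/h lost → k = −ln(1 − 0.045) = 0.04604 h⁻¹.
Applying C = C₀e^(−kt): 26.23 × 0.5249 = 13.77 mg/L.

13.8 mg/L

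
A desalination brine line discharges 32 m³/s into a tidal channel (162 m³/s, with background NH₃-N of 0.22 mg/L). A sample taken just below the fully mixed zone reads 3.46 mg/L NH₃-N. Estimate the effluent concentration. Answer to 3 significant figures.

Mass balance: 162.0·0.2200 + 32.00·Cₑ = 194.0·3.460
→ Cₑ = (194.0·3.460 − 162.0·0.2200) / 32.00 = 19.86 mg/L.

19.9 mg/L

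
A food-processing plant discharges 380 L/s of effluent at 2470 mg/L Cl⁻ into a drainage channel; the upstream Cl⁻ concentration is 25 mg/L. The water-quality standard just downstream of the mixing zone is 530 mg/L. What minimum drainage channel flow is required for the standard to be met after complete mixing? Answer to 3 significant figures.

1460 L/s

Set C_mix = 530: (Q·25.00 + 380.0·2470) / (Q + 380.0) = 530
→ Q = 380.0·(2470 − 530)/(530 − 25.00) = 1460 L/s.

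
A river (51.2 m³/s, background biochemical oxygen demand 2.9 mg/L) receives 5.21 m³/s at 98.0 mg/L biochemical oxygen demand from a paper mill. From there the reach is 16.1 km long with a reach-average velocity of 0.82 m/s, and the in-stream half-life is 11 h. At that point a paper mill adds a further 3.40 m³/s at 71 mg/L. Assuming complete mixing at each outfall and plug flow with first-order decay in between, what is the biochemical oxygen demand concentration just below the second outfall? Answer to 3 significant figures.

Conservation of mass: C = (51.20·2.900 + 5.210·98.00) / 56.41 = 659.1/56.41 = 11.68 mg/L; combined flow 56.41 m³/s.
Travel time t = 16.1·1000 / 0.82 = 19630 s = 5.454 h.
Half-life 11 h → k = ln 2 / 11 = 0.06301 h⁻¹ = 1.512 d⁻¹.
Applying C = C₀e^(−kt): 11.68 × 0.7092 = 8.285 mg/L.
At the second outfall, C = (56.41·8.285 + 3.400·71.00) / (56.41 + 3.400) = 11.85 mg/L.

11.9 mg/L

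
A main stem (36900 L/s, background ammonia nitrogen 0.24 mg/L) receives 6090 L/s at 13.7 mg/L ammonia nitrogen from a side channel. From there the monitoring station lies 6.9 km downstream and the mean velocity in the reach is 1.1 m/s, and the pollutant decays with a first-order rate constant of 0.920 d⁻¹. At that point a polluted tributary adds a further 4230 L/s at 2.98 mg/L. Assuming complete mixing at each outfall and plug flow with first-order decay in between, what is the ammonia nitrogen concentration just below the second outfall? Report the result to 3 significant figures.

2.10 mg/L

Flow-weighted average: C = (36900·0.2400 + 6090·13.70) / 42990 = 92290/42990 = 2.147 mg/L; combined flow 42990 L/s.
Travel time t = 6.9·1000 / 1.1 = 6273 s = 1.742 h.
Decay over the reach: 2.147·exp(−kt) = 2.147·0.9354 = 2.008 mg/L.
At the second outfall, C = (42990·2.008 + 4230·2.980) / (42990 + 4230) = 2.095 mg/L.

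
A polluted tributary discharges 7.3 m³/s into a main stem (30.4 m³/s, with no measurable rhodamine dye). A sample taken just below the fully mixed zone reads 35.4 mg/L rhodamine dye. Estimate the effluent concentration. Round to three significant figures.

Mass balance: 30.40·0 + 7.300·Cₑ = 37.70·35.40
→ Cₑ = (37.70·35.40 − 30.40·0) / 7.300 = 182.8 mg/L.

183 mg/L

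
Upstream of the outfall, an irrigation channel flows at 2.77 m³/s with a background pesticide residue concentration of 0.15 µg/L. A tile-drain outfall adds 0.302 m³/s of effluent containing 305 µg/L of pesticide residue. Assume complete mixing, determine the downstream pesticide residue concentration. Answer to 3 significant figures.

Mixed concentration C = ΣQC/ΣQ = (2.770·0.1500 + 0.3020·305.0) / 3.072 = 92.53/3.072 = 30.12 µg/L.

30.1 µg/L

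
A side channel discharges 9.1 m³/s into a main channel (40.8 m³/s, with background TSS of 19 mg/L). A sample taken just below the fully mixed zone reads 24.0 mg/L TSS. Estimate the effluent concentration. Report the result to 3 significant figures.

46.4 mg/L

Mass balance: 40.80·19.00 + 9.100·Cₑ = 49.90·24.00
→ Cₑ = (49.90·24.00 − 40.80·19.00) / 9.100 = 46.42 mg/L.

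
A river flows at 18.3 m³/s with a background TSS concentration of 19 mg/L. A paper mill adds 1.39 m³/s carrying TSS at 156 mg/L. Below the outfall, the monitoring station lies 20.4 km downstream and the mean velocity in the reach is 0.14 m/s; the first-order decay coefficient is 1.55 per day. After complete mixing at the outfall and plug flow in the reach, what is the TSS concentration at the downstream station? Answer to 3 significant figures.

2.10 mg/L

Mass balance: C = (18.30·19.00 + 1.390·156.0) / 19.69 = 564.5/19.69 = 28.67 mg/L.
Travel time t = 20.4·1000 / 0.14 = 145700 s = 40.48 h.
Applying C = C₀e^(−kt): 28.67 × 0.07323 = 2.100 mg/L.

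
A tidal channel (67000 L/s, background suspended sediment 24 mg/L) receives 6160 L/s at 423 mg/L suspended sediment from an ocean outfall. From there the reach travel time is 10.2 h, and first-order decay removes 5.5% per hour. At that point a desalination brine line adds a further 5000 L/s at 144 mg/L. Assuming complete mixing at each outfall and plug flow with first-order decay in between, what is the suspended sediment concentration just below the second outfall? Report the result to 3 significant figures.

39.5 mg/L

Flow-weighted average: C = (67000·24.00 + 6160·423.0) / 73160 = 4214000/73160 = 57.60 mg/L; combined flow 73160 L/s.
5.5%/h lost → k = −ln(1 − 0.055) = 0.05657 h⁻¹.
Decay over the reach: 57.60·exp(−kt) = 57.60·0.5616 = 32.34 mg/L.
Second outfall: C = (73160·32.34 + 5000·144.0)/78160 = 39.49 mg/L.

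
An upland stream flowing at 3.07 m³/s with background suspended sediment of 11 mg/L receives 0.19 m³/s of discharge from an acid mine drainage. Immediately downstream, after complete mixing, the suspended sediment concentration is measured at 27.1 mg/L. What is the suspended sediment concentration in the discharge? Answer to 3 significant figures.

Mass balance: 3.070·11.00 + 0.1900·Cₑ = 3.260·27.10
→ Cₑ = (3.260·27.10 − 3.070·11.00) / 0.1900 = 287.2 mg/L.

287 mg/L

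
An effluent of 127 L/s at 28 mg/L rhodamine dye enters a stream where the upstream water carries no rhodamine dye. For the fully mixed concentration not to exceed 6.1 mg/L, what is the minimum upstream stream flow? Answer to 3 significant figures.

456 L/s

Set C_mix = 6.1: (Q·0 + 127.0·28.00) / (Q + 127.0) = 6.1
→ Q = 127.0·(28.00 − 6.1)/(6.1 − 0) = 456.0 L/s.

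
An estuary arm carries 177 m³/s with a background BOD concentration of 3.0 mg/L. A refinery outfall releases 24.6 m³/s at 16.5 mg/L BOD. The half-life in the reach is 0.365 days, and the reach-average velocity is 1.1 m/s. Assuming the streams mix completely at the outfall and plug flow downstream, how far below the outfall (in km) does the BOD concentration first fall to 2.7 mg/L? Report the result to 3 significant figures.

Mass balance: C = (177.0·3.000 + 24.60·16.50) / 201.6 = 936.9/201.6 = 4.647 mg/L.
Half-life 0.365 d → k = ln 2 / 0.365 = 1.899 d⁻¹.
Set 4.647·exp(−k·t) = 2.7 → t = ln(4.647/2.7)/k = 24710 s = 6.863 h.
Distance = v·t = 1.1·24710 = 27180 m = 27.18 km.

27.2 km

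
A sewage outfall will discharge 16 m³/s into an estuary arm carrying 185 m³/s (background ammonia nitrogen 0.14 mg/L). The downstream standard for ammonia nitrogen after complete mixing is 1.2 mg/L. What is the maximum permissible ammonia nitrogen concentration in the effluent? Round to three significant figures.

13.5 mg/L

At the limit, (Qr·Cr + Qe·Cₑ)/(Qr + Qe) = 1.2:
Cₑ = (201.0·1.2 − 185.0·0.1400) / 16.00 = 13.46 mg/L.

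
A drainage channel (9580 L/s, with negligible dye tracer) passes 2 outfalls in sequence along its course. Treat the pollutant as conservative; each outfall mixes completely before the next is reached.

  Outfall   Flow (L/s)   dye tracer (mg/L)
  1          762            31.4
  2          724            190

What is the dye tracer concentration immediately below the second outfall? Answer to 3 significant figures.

14.6 mg/L

After outfall 1: Q = 9580 + 762.0 = 10340 L/s; C = (9580·0 + 762.0·31.40)/10340 = 2.314 mg/L.
After outfall 2: Q = 10340 + 724.0 = 11070 L/s; C = (10340·2.314 + 724.0·190.0)/11070 = 14.59 mg/L.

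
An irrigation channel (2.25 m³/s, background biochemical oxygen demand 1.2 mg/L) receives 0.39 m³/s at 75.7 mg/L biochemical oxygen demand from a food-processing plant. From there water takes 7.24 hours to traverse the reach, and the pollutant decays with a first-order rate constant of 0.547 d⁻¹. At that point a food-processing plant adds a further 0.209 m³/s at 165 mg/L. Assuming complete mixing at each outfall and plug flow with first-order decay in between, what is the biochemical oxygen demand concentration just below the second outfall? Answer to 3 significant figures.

Conservation of mass: C = (2.250·1.200 + 0.3900·75.70) / 2.640 = 32.22/2.640 = 12.21 mg/L; combined flow 2.640 m³/s.
Decay over the reach: 12.21·exp(−kt) = 12.21·0.8479 = 10.35 mg/L.
Second outfall: C = (2.640·10.35 + 0.2090·165.0)/2.849 = 21.69 mg/L.

21.7 mg/L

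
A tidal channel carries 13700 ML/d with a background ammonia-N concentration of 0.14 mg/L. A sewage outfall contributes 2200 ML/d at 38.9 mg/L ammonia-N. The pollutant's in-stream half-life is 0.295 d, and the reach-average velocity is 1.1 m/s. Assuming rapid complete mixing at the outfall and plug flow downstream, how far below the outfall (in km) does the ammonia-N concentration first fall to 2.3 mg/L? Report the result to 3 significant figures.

35.3 km

After mixing, C = (13700·0.1400 + 2200·38.90) / 15900 = 87500/15900 = 5.503 mg/L.
Half-life 0.295 d → k = ln 2 / 0.295 = 2.350 d⁻¹.
Set 5.503·exp(−k·t) = 2.3 → t = ln(5.503/2.3)/k = 32080 s = 8.911 h.
Distance = v·t = 1.1·32080 = 35290 m = 35.29 km.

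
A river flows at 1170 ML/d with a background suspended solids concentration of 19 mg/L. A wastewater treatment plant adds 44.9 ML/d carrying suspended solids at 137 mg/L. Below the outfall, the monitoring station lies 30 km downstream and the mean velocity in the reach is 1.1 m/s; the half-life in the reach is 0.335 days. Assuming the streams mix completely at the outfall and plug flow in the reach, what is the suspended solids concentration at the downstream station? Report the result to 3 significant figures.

12.2 mg/L

Flow-weighted average: C = (1170·19.00 + 44.90·137.0) / 1215 = 28380/1215 = 23.36 mg/L.
Travel time t = 30·1000 / 1.1 = 27270 s = 7.576 h.
Half-life 0.335 d → k = ln 2 / 0.335 = 2.069 d⁻¹.
Applying C = C₀e^(−kt): 23.36 × 0.5204 = 12.16 mg/L.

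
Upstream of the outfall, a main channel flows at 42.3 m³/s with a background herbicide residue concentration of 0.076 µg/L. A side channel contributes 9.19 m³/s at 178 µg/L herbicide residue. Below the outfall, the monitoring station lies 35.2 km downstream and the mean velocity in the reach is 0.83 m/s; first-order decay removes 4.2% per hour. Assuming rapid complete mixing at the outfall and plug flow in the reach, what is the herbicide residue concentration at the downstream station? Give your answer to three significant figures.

19.2 µg/L

Flow-weighted average: C = (42.30·0.07600 + 9.190·178.0) / 51.49 = 1639/51.49 = 31.83 µg/L.
Travel time t = 35.2·1000 / 0.83 = 42410 s = 11.78 h.
4.2%/h lost → k = −ln(1 − 0.042) = 0.04291 h⁻¹.
After decay, C = 31.83 × e^(−kt) = 31.83 × 0.6032 = 19.20 µg/L.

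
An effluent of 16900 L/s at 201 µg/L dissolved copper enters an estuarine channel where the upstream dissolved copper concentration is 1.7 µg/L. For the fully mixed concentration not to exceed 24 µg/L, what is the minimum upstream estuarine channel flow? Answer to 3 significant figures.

Set C_mix = 24: (Q·1.700 + 16900·201.0) / (Q + 16900) = 24
→ Q = 16900·(201.0 − 24)/(24 − 1.700) = 134100 L/s.

134000 L/s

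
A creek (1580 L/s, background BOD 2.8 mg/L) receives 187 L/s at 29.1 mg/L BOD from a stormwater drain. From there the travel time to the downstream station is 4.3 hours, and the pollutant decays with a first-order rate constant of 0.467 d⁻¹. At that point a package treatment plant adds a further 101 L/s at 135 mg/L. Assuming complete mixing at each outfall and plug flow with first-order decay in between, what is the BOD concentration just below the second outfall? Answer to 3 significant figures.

12.2 mg/L

Mixed concentration C = ΣQC/ΣQ = (1580·2.800 + 187.0·29.10) / 1767 = 9866/1767 = 5.583 mg/L; combined flow 1767 L/s.
Applying C = C₀e^(−kt): 5.583 × 0.9197 = 5.135 mg/L.
At the second outfall, C = (1767·5.135 + 101.0·135.0) / (1767 + 101.0) = 12.16 mg/L.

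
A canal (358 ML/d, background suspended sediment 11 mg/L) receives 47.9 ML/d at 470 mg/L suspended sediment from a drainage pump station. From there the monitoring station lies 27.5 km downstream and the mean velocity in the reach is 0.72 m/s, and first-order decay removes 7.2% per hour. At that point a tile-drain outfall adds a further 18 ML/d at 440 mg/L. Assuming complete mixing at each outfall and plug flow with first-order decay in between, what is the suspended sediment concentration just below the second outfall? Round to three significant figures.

46.9 mg/L

Mixed concentration C = ΣQC/ΣQ = (358.0·11.00 + 47.90·470.0) / 405.9 = 26450/405.9 = 65.17 mg/L; combined flow 405.9 ML/d.
Travel time t = 27.5·1000 / 0.72 = 38190 s = 10.61 h.
7.2%/h lost → k = −ln(1 − 0.072) = 0.07472 h⁻¹.
Decay over the reach: 65.17·exp(−kt) = 65.17·0.4526 = 29.49 mg/L.
At the second outfall, C = (405.9·29.49 + 18.00·440.0) / (405.9 + 18.00) = 46.92 mg/L.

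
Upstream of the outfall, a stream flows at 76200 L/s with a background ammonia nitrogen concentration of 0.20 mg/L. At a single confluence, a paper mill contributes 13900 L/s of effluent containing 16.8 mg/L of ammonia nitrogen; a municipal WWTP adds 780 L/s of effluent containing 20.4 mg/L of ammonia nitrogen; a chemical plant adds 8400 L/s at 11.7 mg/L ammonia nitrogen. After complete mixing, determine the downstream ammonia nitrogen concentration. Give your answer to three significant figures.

3.66 mg/L

Mixed concentration C = ΣQC/ΣQ = (76200·0.2000 + 13900·16.80 + 780.0·20.40 + 8400·11.70) / 99280 = 363000/99280 = 3.656 mg/L.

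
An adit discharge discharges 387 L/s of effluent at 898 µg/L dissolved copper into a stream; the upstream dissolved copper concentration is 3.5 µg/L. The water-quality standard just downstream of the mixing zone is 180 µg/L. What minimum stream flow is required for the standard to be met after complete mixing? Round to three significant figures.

1570 L/s

Set C_mix = 180: (Q·3.500 + 387.0·898.0) / (Q + 387.0) = 180
→ Q = 387.0·(898.0 − 180)/(180 − 3.500) = 1574 L/s.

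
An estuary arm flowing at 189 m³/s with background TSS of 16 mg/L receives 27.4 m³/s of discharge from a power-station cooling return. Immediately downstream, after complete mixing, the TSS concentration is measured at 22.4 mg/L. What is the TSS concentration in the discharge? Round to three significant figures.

Mass balance: 189.0·16.00 + 27.40·Cₑ = 216.4·22.40
→ Cₑ = (216.4·22.40 − 189.0·16.00) / 27.40 = 66.55 mg/L.

66.5 mg/L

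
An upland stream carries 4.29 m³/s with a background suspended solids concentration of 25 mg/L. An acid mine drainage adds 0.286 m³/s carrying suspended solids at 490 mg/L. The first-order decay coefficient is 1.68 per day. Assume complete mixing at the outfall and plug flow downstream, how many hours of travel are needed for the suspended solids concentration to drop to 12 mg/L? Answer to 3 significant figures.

21.5 h

After mixing, C = (4.290·25.00 + 0.2860·490.0) / 4.576 = 247.4/4.576 = 54.06 mg/L.
54.06·exp(−k·t) = 12 → t = ln(54.06/12)/k = 77410 s = 21.50 h.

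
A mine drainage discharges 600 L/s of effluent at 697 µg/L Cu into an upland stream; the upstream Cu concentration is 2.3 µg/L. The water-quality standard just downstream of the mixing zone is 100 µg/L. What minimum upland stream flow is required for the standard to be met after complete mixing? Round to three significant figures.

Set C_mix = 100: (Q·2.300 + 600.0·697.0) / (Q + 600.0) = 100
→ Q = 600.0·(697.0 − 100)/(100 − 2.300) = 3666 L/s.

3670 L/s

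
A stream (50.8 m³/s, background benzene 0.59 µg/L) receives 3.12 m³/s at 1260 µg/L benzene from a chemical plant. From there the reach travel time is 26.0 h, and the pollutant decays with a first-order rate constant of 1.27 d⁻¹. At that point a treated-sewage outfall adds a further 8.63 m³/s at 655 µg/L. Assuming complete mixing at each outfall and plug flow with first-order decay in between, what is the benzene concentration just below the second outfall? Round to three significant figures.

Conservation of mass: C = (50.80·0.5900 + 3.120·1260) / 53.92 = 3961/53.92 = 73.46 µg/L; combined flow 53.92 m³/s.
Applying C = C₀e^(−kt): 73.46 × 0.2526 = 18.56 µg/L.
At the second outfall, C = (53.92·18.56 + 8.630·655.0) / (53.92 + 8.630) = 106.4 µg/L.

106 µg/L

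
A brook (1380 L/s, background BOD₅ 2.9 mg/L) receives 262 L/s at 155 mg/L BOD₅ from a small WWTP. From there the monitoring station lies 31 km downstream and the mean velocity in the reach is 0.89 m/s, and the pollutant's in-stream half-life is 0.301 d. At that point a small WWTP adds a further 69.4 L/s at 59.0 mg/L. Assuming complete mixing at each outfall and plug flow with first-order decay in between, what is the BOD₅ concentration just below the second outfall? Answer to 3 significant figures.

12.7 mg/L

After mixing, C = (1380·2.900 + 262.0·155.0) / 1642 = 44610/1642 = 27.17 mg/L; combined flow 1642 L/s.
Travel time t = 31·1000 / 0.89 = 34830 s = 9.675 h.
Half-life 0.301 d → k = ln 2 / 0.301 = 2.303 d⁻¹.
After decay, C = 27.17 × e^(−kt) = 27.17 × 0.3952 = 10.74 mg/L.
At the second outfall, C = (1642·10.74 + 69.40·59.00) / (1642 + 69.40) = 12.69 mg/L.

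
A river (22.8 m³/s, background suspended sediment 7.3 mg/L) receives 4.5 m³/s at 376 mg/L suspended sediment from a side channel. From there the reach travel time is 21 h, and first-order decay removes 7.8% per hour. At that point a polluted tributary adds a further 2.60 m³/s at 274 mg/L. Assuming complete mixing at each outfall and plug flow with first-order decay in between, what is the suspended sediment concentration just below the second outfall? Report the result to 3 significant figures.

35.1 mg/L

After mixing, C = (22.80·7.300 + 4.500·376.0) / 27.30 = 1858/27.30 = 68.07 mg/L; combined flow 27.30 m³/s.
7.8%/h lost → k = −ln(1 − 0.078) = 0.08121 h⁻¹.
Decay over the reach: 68.07·exp(−kt) = 68.07·0.1817 = 12.37 mg/L.
At the second outfall, C = (27.30·12.37 + 2.600·274.0) / (27.30 + 2.600) = 35.12 mg/L.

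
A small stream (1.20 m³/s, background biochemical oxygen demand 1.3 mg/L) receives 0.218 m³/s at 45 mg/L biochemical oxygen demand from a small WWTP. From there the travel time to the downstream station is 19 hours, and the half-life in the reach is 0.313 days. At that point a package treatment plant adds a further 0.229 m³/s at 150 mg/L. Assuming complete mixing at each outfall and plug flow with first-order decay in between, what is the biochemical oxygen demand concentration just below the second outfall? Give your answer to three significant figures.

After mixing, C = (1.200·1.300 + 0.2180·45.00) / 1.418 = 11.37/1.418 = 8.018 mg/L; combined flow 1.418 m³/s.
Half-life 0.313 d → k = ln 2 / 0.313 = 2.215 d⁻¹.
First-order decay: C = 8.018·exp(−k·t) = 8.018·0.1732 = 1.389 mg/L.
At the second outfall, C = (1.418·1.389 + 0.2290·150.0) / (1.418 + 0.2290) = 22.05 mg/L.

22.1 mg/L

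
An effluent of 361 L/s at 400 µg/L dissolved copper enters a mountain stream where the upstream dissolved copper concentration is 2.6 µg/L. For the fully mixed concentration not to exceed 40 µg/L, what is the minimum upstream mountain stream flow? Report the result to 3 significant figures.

Set C_mix = 40: (Q·2.600 + 361.0·400.0) / (Q + 361.0) = 40
→ Q = 361.0·(400.0 − 40)/(40 − 2.600) = 3475 L/s.

3470 L/s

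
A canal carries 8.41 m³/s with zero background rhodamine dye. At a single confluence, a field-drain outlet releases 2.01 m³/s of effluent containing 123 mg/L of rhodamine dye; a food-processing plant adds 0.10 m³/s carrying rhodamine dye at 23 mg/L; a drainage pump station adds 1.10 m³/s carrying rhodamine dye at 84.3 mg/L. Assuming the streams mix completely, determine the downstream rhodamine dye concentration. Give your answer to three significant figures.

Mixed concentration C = ΣQC/ΣQ = (8.410·0 + 2.010·123.0 + 0.1000·23.00 + 1.100·84.30) / 11.62 = 342.3/11.62 = 29.45 mg/L.

29.5 mg/L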